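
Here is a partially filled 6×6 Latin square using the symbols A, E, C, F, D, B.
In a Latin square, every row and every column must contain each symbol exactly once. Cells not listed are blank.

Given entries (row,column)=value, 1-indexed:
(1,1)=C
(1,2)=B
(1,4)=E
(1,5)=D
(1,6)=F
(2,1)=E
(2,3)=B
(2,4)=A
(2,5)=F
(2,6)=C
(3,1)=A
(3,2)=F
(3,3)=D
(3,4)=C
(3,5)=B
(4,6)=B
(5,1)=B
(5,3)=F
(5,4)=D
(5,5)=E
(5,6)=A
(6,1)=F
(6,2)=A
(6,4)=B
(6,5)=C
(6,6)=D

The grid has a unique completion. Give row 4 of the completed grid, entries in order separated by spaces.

Row 4, column 1: row 4 has {B} and column 1 has {A, E, C, F, B}, leaving only D.
Row 4, column 4: row 4 has {D, B} and column 4 has {A, E, C, D, B}, leaving only F.
Row 4, column 5: row 4 has {F, D, B} and column 5 has {E, C, F, D, B}, leaving only A.
Row 1, column 3: row 1 has {E, C, F, D, B} and column 3 has {F, D, B}, leaving only A.
Row 2, column 2: row 2 has {A, E, C, F, B} and column 2 has {A, F, B}, leaving only D.
Row 3, column 6: row 3 has {A, C, F, D, B} and column 6 has {A, C, F, D, B}, leaving only E.
Row 5, column 2: row 5 has {A, E, F, D, B} and column 2 has {A, F, D, B}, leaving only C.
Row 4, column 2: row 4 has {A, F, D, B} and column 2 has {A, C, F, D, B}, leaving only E.
Row 4, column 3: row 4 has {A, E, F, D, B} and column 3 has {A, F, D, B}, leaving only C.
So row 4 reads: D E C F A B.

D E C F A B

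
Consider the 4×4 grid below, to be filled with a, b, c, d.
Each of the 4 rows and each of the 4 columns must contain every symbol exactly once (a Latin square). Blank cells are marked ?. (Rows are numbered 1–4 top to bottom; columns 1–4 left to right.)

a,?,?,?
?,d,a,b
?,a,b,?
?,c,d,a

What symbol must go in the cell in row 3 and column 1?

Row 1, column 2: row 1 has {a} and column 2 has {a, c, d}, leaving only b.
Row 1, column 3: row 1 has {a, b} and column 3 has {a, b, d}, leaving only c.
Row 1, column 4: row 1 has {a, b, c} and column 4 has {a, b}, leaving only d.
Row 2, column 1: row 2 has {a, b, d} and column 1 has {a}, leaving only c.
Row 3 already has {a, b} and column 1 already has {a, c}, so row 3, column 1 must be d.

d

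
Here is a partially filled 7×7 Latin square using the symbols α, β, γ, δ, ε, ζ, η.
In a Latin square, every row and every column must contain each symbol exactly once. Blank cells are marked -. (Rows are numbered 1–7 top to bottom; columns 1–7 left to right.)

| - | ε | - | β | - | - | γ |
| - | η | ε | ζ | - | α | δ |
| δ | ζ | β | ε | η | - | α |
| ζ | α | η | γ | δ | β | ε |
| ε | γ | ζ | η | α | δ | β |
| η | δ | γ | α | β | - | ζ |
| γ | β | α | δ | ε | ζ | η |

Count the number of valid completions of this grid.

Row 1, column 1: eliminating its row and column leaves {α}.
Row 1, column 3: eliminating its row and column leaves {δ}.
Row 1, column 5: eliminating its row and column leaves {ζ}.
Row 1, column 6: eliminating its row and column leaves {η}.
Row 2, column 1: eliminating its row and column leaves {β}.
Row 2, column 5: eliminating its row and column leaves {γ}.
Row 3, column 6: eliminating its row and column leaves {γ}.
Row 6, column 6: eliminating its row and column leaves {ε}.
Only one assignment across all blanks avoids any row or column repeat, giving 1 completion.

1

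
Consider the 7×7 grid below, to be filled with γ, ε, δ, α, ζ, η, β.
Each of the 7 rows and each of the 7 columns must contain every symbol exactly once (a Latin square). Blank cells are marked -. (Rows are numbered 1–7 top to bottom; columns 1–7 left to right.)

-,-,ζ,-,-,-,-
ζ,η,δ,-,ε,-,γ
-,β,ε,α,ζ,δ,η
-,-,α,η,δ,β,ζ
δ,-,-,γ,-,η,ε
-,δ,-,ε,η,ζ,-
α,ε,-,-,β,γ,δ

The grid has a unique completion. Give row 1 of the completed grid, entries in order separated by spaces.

Row 2, column 4: row 2 has {γ, ε, δ, ζ, η} and column 4 has {γ, ε, α, η}, leaving only β.
Row 1, column 4: row 1 has {ζ} and column 4 has {γ, ε, α, η, β}, leaving only δ.
Row 2, column 6: row 2 has {γ, ε, δ, ζ, η, β} and column 6 has {γ, δ, ζ, η, β}, leaving only α.
Row 1, column 6: row 1 has {δ, ζ} and column 6 has {γ, δ, α, ζ, η, β}, leaving only ε.
Row 3, column 1: row 3 has {ε, δ, α, ζ, η, β} and column 1 has {δ, α, ζ}, leaving only γ.
Row 4, column 1: row 4 has {δ, α, ζ, η, β} and column 1 has {γ, δ, α, ζ}, leaving only ε.
Row 4, column 2: row 4 has {ε, δ, α, ζ, η, β} and column 2 has {ε, δ, η, β}, leaving only γ.
Row 1, column 2: row 1 has {ε, δ, ζ} and column 2 has {γ, ε, δ, η, β}, leaving only α.
Row 1, column 5: row 1 has {ε, δ, α, ζ} and column 5 has {ε, δ, ζ, η, β}, leaving only γ.
Row 1, column 7: row 1 has {γ, ε, δ, α, ζ} and column 7 has {γ, ε, δ, ζ, η}, leaving only β.
Row 1, column 1: row 1 has {γ, ε, δ, α, ζ, β} and column 1 has {γ, ε, δ, α, ζ}, leaving only η.
So row 1 reads: η α ζ δ γ ε β.

η α ζ δ γ ε β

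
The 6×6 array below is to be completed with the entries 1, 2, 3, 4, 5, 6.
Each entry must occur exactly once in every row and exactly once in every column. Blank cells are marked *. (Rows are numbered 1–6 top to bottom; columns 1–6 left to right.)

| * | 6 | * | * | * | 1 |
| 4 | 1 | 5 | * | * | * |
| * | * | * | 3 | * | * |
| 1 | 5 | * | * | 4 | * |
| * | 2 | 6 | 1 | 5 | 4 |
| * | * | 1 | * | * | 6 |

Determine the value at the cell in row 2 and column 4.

Row 3, column 2: row 3 has {3} and column 2 has {1, 2, 5, 6}, leaving only 4.
Row 3, column 3: row 3 has {3, 4} and column 3 has {1, 5, 6}, leaving only 2.
Row 3, column 6: row 3 has {2, 3, 4} and column 6 has {1, 4, 6}, leaving only 5.
Row 3, column 1: row 3 has {2, 3, 4, 5} and column 1 has {1, 4}, leaving only 6.
Row 3, column 5: row 3 has {2, 3, 4, 5, 6} and column 5 has {4, 5}, leaving only 1.
Row 4, column 3: row 4 has {1, 4, 5} and column 3 has {1, 2, 5, 6}, leaving only 3.
Row 1, column 3: row 1 has {1, 6} and column 3 has {1, 2, 3, 5, 6}, leaving only 4.
Row 4, column 6: row 4 has {1, 3, 4, 5} and column 6 has {1, 4, 5, 6}, leaving only 2.
Row 2, column 6: row 2 has {1, 4, 5} and column 6 has {1, 2, 4, 5, 6}, leaving only 3.
Row 4, column 4: row 4 has {1, 2, 3, 4, 5} and column 4 has {1, 3}, leaving only 6.
Row 2 already has {1, 3, 4, 5} and column 4 already has {1, 3, 6}, so row 2, column 4 must be 2.

2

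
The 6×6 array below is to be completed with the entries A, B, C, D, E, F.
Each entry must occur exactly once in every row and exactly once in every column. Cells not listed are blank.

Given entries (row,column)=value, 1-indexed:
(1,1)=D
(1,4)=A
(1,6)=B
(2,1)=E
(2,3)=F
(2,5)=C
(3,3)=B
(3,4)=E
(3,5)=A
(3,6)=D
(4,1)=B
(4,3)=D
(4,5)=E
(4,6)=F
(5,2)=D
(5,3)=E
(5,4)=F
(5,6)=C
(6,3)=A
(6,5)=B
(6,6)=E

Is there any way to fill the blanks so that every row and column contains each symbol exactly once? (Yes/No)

Row 5, column 5: row 5 together with column 5 already contain {A, B, C, D, E, F} — every symbol — so nothing can go there. The grid has no valid completion.

No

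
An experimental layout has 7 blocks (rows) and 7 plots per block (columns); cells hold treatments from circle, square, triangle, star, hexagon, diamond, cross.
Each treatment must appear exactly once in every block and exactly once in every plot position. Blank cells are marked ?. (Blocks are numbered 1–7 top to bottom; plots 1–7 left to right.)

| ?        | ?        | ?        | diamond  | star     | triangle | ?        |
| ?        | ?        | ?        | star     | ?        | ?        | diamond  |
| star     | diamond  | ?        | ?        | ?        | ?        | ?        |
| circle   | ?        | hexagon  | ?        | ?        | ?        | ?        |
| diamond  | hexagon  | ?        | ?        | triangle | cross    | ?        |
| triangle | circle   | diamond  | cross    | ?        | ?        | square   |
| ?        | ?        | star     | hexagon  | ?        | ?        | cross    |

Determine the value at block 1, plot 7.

Block 6, plot 5: block 6 has {circle, square, triangle, diamond, cross} and plot 5 has {triangle, star}, leaving only hexagon.
Block 6, plot 6: block 6 has {circle, square, triangle, hexagon, diamond, cross} and plot 6 has {triangle, cross}, leaving only star.
Block 7, plot 1: block 7 has {star, hexagon, cross} and plot 1 has {circle, triangle, star, diamond}, leaving only square.
Block 7, plot 2: block 7 has {square, star, hexagon, cross} and plot 2 has {circle, hexagon, diamond}, leaving only triangle.
Block 1, plot 7 is narrowed to {circle, hexagon}.
If it were circle, then block 2, plot 2 would be left with no valid symbol.
So block 1, plot 7 must be hexagon.

hexagon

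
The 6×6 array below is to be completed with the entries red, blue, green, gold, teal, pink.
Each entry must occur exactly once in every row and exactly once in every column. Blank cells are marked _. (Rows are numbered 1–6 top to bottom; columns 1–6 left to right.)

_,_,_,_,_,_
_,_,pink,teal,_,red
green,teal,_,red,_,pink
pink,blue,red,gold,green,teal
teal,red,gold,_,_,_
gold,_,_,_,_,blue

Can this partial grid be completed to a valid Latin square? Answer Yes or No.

Row 2, column 1: row 2 has {red, teal, pink} and column 1 has {green, gold, teal, pink}, so it must be blue.
Row 1, column 1: row 1 has {} and column 1 has {blue, green, gold, teal, pink}, so it must be red.
Row 2, column 5: row 2 has {red, blue, teal, pink} and column 5 has {green}, so it must be gold.
Row 2, column 2: row 2 has {red, blue, gold, teal, pink} and column 2 has {red, blue, teal}, so it must be green.
Row 3, column 3: row 3 has {red, green, teal, pink} and column 3 has {red, gold, pink}, so it must be blue.
Now row 3, column 5: row 3 together with column 5 already contain {red, blue, green, gold, teal, pink} — every symbol — so nothing can go there. The grid has no valid completion.

No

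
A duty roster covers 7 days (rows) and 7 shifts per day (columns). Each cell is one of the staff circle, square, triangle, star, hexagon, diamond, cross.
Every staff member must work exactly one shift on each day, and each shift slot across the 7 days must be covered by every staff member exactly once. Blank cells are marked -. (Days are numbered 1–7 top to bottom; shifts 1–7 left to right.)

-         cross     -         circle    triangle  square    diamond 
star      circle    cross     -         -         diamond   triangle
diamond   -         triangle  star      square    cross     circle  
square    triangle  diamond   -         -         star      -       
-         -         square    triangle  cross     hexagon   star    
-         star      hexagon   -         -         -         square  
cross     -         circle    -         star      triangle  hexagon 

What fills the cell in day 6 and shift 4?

cross

Day 1, shift 1: day 1 has {circle, square, triangle, diamond, cross} and shift 1 has {square, star, diamond, cross}, leaving only hexagon.
Day 1, shift 3: day 1 has {circle, square, triangle, hexagon, diamond, cross} and shift 3 has {circle, square, triangle, hexagon, diamond, cross}, leaving only star.
Day 2, shift 5: day 2 has {circle, triangle, star, diamond, cross} and shift 5 has {square, triangle, star, cross}, leaving only hexagon.
Day 2, shift 4: day 2 has {circle, triangle, star, hexagon, diamond, cross} and shift 4 has {circle, triangle, star}, leaving only square.
Day 3, shift 2: day 3 has {circle, square, triangle, star, diamond, cross} and shift 2 has {circle, triangle, star, cross}, leaving only hexagon.
Day 4, shift 5: day 4 has {square, triangle, star, diamond} and shift 5 has {square, triangle, star, hexagon, cross}, leaving only circle.
Day 4, shift 7: day 4 has {circle, square, triangle, star, diamond} and shift 7 has {circle, square, triangle, star, hexagon, diamond}, leaving only cross.
Day 4, shift 4: day 4 has {circle, square, triangle, star, diamond, cross} and shift 4 has {circle, square, triangle, star}, leaving only hexagon.
Day 5, shift 1: day 5 has {square, triangle, star, hexagon, cross} and shift 1 has {square, star, hexagon, diamond, cross}, leaving only circle.
Day 5, shift 2: day 5 has {circle, square, triangle, star, hexagon, cross} and shift 2 has {circle, triangle, star, hexagon, cross}, leaving only diamond.
Day 6, shift 1: day 6 has {square, star, hexagon} and shift 1 has {circle, square, star, hexagon, diamond, cross}, leaving only triangle.
Day 6, shift 5: day 6 has {square, triangle, star, hexagon} and shift 5 has {circle, square, triangle, star, hexagon, cross}, leaving only diamond.
Day 6 already has {square, triangle, star, hexagon, diamond} and shift 4 already has {circle, square, triangle, star, hexagon}, so day 6, shift 4 must be cross.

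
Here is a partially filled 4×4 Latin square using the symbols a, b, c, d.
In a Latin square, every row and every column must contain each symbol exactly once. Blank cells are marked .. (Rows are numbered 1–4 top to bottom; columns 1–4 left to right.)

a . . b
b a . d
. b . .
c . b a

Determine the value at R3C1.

d

Row 3 already has {b} and column 1 already has {a, b, c}, so row 3, column 1 must be d.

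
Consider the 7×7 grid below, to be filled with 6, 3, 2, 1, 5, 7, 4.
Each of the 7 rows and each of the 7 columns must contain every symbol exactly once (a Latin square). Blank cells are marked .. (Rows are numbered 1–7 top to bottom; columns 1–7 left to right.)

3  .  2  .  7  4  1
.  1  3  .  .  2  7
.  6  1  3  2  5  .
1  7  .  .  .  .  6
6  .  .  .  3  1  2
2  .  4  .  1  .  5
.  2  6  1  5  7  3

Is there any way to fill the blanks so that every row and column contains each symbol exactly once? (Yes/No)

Yes

No row or column among the givens repeats a symbol, and propagating forced cells runs into no contradiction.
One valid completion exists (for instance, 3 5 2 6 7 4 1 / 5 1 3 4 6 2 7 / 7 6 1 3 2 5 4 / 1 7 5 2 4 3 6 / 6 4 7 5 3 1 2 / 2 3 4 7 1 6 5 / 4 2 6 1 5 7 3).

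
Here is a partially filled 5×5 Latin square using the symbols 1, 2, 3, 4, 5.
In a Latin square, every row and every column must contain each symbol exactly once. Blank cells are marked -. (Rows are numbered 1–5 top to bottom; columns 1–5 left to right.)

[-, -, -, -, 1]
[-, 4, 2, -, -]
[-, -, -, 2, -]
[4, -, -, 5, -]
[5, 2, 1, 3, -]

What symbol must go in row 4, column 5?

Row 1, column 4: row 1 has {1} and column 4 has {2, 3, 5}, leaving only 4.
Row 2, column 4: row 2 has {2, 4} and column 4 has {2, 3, 4, 5}, leaving only 1.
Row 2, column 1: row 2 has {1, 2, 4} and column 1 has {4, 5}, leaving only 3.
Row 1, column 1: row 1 has {1, 4} and column 1 has {3, 4, 5}, leaving only 2.
Row 2, column 5: row 2 has {1, 2, 3, 4} and column 5 has {1}, leaving only 5.
Row 3, column 1: row 3 has {2} and column 1 has {2, 3, 4, 5}, leaving only 1.
Row 4, column 3: row 4 has {4, 5} and column 3 has {1, 2}, leaving only 3.
Row 4 already has {3, 4, 5} and column 5 already has {1, 5}, so row 4, column 5 must be 2.

2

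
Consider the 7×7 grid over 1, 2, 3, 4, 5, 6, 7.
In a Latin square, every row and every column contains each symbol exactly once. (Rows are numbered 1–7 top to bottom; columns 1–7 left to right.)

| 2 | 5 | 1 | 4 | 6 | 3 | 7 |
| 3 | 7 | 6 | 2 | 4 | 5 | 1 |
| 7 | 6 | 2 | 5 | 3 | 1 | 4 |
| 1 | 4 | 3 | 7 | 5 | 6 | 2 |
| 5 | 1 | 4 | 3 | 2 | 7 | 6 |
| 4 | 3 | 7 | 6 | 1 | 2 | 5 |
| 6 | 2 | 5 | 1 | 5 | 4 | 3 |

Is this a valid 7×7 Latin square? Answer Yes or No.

No

Column 5 contains 5 twice (at rows 4 and 7), so it is not a permutation.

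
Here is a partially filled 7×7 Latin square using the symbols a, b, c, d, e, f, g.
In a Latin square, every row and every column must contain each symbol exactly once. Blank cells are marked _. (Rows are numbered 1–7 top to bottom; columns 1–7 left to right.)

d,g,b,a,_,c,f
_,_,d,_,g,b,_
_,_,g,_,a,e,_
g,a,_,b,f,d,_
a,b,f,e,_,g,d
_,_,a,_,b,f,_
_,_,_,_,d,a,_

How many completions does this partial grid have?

14

Row 1, column 5: eliminating its row and column leaves {e}.
Row 2, column 1: eliminating its row and column leaves {c, e, f}.
Row 2, column 2: eliminating its row and column leaves {c, e, f}.
Row 2, column 4: eliminating its row and column leaves {c, f}.
Row 2, column 7: eliminating its row and column leaves {a, c, e}.
Row 3, column 1: eliminating its row and column leaves {b, c, f}.
Row 3, column 2: eliminating its row and column leaves {c, d, f}.
Row 3, column 4: eliminating its row and column leaves {c, d, f}.
Row 3, column 7: eliminating its row and column leaves {b, c}.
Row 4, column 3: eliminating its row and column leaves {c, e}.
Row 4, column 7: eliminating its row and column leaves {c, e}.
Row 5, column 5: eliminating its row and column leaves {c}.
Row 6, column 1: eliminating its row and column leaves {c, e}.
Row 6, column 2: eliminating its row and column leaves {c, d, e}.
Row 6, column 4: eliminating its row and column leaves {c, d, g}.
Row 6, column 7: eliminating its row and column leaves {c, e, g}.
Row 7, column 1: eliminating its row and column leaves {b, c, e, f}.
Row 7, column 2: eliminating its row and column leaves {c, e, f}.
Row 7, column 3: eliminating its row and column leaves {c, e}.
Row 7, column 4: eliminating its row and column leaves {c, f, g}.
Row 7, column 7: eliminating its row and column leaves {b, c, e, g}.
Enumerating the assignments across these blanks that avoid any row or column repeat gives 14 completions.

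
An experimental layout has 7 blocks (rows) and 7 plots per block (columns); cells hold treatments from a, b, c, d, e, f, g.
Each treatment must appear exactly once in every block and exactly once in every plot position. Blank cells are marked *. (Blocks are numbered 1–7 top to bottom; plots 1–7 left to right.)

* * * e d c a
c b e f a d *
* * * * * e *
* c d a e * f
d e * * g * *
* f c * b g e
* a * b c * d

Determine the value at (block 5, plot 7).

Block 1, plot 2: block 1 has {a, c, d, e} and plot 2 has {a, b, c, e, f}, leaving only g.
Block 2, plot 7: block 2 has {a, b, c, d, e, f} and plot 7 has {a, d, e, f}, leaving only g.
Block 3, plot 2: block 3 has {e} and plot 2 has {a, b, c, e, f, g}, leaving only d.
Block 3, plot 5: block 3 has {d, e} and plot 5 has {a, b, c, d, e, g}, leaving only f.
Block 4, plot 6: block 4 has {a, c, d, e, f} and plot 6 has {c, d, e, g}, leaving only b.
Block 4, plot 1: block 4 has {a, b, c, d, e, f} and plot 1 has {c, d}, leaving only g.
Block 5, plot 4: block 5 has {d, e, g} and plot 4 has {a, b, e, f}, leaving only c.
Block 5 already has {c, d, e, g} and plot 7 already has {a, d, e, f, g}, so block 5, plot 7 must be b.

b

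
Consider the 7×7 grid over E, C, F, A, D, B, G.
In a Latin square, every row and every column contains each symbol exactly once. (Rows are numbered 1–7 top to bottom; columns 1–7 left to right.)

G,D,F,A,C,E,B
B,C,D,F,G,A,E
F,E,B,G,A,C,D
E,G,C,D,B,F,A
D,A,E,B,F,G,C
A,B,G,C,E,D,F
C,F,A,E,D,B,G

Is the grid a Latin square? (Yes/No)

Yes

Each row is a permutation of the 7 symbols, and so is each column.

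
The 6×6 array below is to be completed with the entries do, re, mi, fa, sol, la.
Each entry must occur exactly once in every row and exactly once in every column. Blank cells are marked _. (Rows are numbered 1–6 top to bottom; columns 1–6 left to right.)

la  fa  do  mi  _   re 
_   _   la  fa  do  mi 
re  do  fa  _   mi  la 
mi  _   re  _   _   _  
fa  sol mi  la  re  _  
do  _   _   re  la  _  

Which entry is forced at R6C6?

fa

Row 1, column 5: row 1 has {do, re, mi, fa, la} and column 5 has {do, re, mi, la}, leaving only sol.
Row 2, column 1: row 2 has {do, mi, fa, la} and column 1 has {do, re, mi, fa, la}, leaving only sol.
Row 2, column 2: row 2 has {do, mi, fa, sol, la} and column 2 has {do, fa, sol}, leaving only re.
Row 3, column 4: row 3 has {do, re, mi, fa, la} and column 4 has {re, mi, fa, la}, leaving only sol.
Row 4, column 2: row 4 has {re, mi} and column 2 has {do, re, fa, sol}, leaving only la.
Row 4, column 4: row 4 has {re, mi, la} and column 4 has {re, mi, fa, sol, la}, leaving only do.
Row 4, column 5: row 4 has {do, re, mi, la} and column 5 has {do, re, mi, sol, la}, leaving only fa.
Row 4, column 6: row 4 has {do, re, mi, fa, la} and column 6 has {re, mi, la}, leaving only sol.
Row 6 already has {do, re, la} and column 6 already has {re, mi, sol, la}, so row 6, column 6 must be fa.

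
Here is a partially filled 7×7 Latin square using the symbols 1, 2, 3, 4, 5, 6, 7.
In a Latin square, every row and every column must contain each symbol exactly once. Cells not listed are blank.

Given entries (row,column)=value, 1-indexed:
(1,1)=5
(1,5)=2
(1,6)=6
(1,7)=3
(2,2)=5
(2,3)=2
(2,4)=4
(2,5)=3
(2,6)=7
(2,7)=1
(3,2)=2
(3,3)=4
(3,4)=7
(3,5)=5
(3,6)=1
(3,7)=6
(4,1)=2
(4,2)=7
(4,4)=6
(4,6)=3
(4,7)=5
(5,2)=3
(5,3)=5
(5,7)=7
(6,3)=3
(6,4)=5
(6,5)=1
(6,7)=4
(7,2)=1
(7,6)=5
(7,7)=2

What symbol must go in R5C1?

1

Row 1, column 2: row 1 has {2, 3, 5, 6} and column 2 has {1, 2, 3, 5, 7}, leaving only 4.
Row 1, column 4: row 1 has {2, 3, 4, 5, 6} and column 4 has {4, 5, 6, 7}, leaving only 1.
Row 1, column 3: row 1 has {1, 2, 3, 4, 5, 6} and column 3 has {2, 3, 4, 5}, leaving only 7.
Row 2, column 1: row 2 has {1, 2, 3, 4, 5, 7} and column 1 has {2, 5}, leaving only 6.
Row 3, column 1: row 3 has {1, 2, 4, 5, 6, 7} and column 1 has {2, 5, 6}, leaving only 3.
Row 4, column 3: row 4 has {2, 3, 5, 6, 7} and column 3 has {2, 3, 4, 5, 7}, leaving only 1.
Row 4, column 5: row 4 has {1, 2, 3, 5, 6, 7} and column 5 has {1, 2, 3, 5}, leaving only 4.
Row 5, column 4: row 5 has {3, 5, 7} and column 4 has {1, 4, 5, 6, 7}, leaving only 2.
Row 5, column 5: row 5 has {2, 3, 5, 7} and column 5 has {1, 2, 3, 4, 5}, leaving only 6.
Row 5, column 6: row 5 has {2, 3, 5, 6, 7} and column 6 has {1, 3, 5, 6, 7}, leaving only 4.
Row 5 already has {2, 3, 4, 5, 6, 7} and column 1 already has {2, 3, 5, 6}, so row 5, column 1 must be 1.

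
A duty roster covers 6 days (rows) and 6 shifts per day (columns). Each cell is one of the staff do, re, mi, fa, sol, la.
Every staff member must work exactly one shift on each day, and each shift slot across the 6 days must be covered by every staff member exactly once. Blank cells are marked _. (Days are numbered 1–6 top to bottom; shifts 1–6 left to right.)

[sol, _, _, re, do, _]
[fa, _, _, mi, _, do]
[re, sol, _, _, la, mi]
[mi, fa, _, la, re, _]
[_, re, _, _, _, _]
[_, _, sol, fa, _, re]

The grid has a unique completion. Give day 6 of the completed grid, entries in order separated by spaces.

la do sol fa mi re

Day 6, shift 5: day 6 has {re, fa, sol} and shift 5 has {do, re, la}, leaving only mi.
Day 2, shift 2: day 2 has {do, mi, fa} and shift 2 has {re, fa, sol}, leaving only la.
Day 6, shift 2: day 6 has {re, mi, fa, sol} and shift 2 has {re, fa, sol, la}, leaving only do.
Day 6, shift 1: day 6 has {do, re, mi, fa, sol} and shift 1 has {re, mi, fa, sol}, leaving only la.
So day 6 reads: la do sol fa mi re.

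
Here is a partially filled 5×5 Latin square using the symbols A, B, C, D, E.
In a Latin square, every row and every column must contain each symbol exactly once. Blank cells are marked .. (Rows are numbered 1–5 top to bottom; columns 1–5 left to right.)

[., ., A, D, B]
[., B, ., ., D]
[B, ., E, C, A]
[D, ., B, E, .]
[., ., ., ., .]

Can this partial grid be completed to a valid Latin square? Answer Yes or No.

Yes

No row or column among the givens repeats a symbol, and propagating forced cells runs into no contradiction.
One valid completion exists (for instance, C E A D B / E B C A D / B D E C A / D A B E C / A C D B E).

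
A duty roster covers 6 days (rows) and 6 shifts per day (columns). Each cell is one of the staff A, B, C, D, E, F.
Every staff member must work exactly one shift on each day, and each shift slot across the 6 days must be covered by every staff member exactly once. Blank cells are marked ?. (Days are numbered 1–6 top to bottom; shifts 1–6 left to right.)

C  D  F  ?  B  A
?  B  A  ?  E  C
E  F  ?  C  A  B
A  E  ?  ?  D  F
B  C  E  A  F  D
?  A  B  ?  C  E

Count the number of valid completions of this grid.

Day 1, shift 4: eliminating its day and shift leaves {E}.
Day 2, shift 1: eliminating its day and shift leaves {D, F}.
Day 2, shift 4: eliminating its day and shift leaves {D, F}.
Day 3, shift 3: eliminating its day and shift leaves {D}.
Day 4, shift 3: eliminating its day and shift leaves {C}.
Day 4, shift 4: eliminating its day and shift leaves {B}.
Day 6, shift 1: eliminating its day and shift leaves {D, F}.
Day 6, shift 4: eliminating its day and shift leaves {D, F}.
Enumerating the assignments across these blanks that avoid any day or shift repeat gives 2 completions.

2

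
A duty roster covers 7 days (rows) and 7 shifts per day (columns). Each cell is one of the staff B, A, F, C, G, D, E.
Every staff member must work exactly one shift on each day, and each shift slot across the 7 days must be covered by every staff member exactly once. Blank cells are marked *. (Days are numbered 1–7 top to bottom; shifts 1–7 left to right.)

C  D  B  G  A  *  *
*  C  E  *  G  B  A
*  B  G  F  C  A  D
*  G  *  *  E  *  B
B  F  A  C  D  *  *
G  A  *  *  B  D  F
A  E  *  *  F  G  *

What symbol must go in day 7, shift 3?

Day 1, shift 7: day 1 has {B, A, C, G, D} and shift 7 has {B, A, F, D}, leaving only E.
Day 1, shift 6: day 1 has {B, A, C, G, D, E} and shift 6 has {B, A, G, D}, leaving only F.
Day 2, shift 4: day 2 has {B, A, C, G, E} and shift 4 has {F, C, G}, leaving only D.
Day 2, shift 1: day 2 has {B, A, C, G, D, E} and shift 1 has {B, A, C, G}, leaving only F.
Day 3, shift 1: day 3 has {B, A, F, C, G, D} and shift 1 has {B, A, F, C, G}, leaving only E.
Day 4, shift 1: day 4 has {B, G, E} and shift 1 has {B, A, F, C, G, E}, leaving only D.
Day 4, shift 4: day 4 has {B, G, D, E} and shift 4 has {F, C, G, D}, leaving only A.
Day 4, shift 6: day 4 has {B, A, G, D, E} and shift 6 has {B, A, F, G, D}, leaving only C.
Day 4, shift 3: day 4 has {B, A, C, G, D, E} and shift 3 has {B, A, G, E}, leaving only F.
Day 5, shift 6: day 5 has {B, A, F, C, D} and shift 6 has {B, A, F, C, G, D}, leaving only E.
Day 5, shift 7: day 5 has {B, A, F, C, D, E} and shift 7 has {B, A, F, D, E}, leaving only G.
Day 6, shift 3: day 6 has {B, A, F, G, D} and shift 3 has {B, A, F, G, E}, leaving only C.
Day 7 already has {A, F, G, E} and shift 3 already has {B, A, F, C, G, E}, so day 7, shift 3 must be D.

D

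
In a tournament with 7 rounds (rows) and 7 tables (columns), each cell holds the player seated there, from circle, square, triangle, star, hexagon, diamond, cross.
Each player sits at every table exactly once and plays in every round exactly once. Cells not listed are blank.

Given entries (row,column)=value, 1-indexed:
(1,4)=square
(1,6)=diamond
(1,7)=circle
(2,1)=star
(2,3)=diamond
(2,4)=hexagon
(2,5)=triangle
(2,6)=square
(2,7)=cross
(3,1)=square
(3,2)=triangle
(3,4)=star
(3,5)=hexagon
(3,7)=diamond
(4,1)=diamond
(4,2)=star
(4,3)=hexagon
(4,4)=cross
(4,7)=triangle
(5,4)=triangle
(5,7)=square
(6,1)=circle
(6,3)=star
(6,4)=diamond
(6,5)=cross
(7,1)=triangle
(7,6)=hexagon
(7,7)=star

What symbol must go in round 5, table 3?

Round 1, table 5: round 1 has {circle, square, diamond} and table 5 has {triangle, hexagon, cross}, leaving only star.
Round 2, table 2: round 2 has {square, triangle, star, hexagon, diamond, cross} and table 2 has {triangle, star}, leaving only circle.
Round 4, table 6: round 4 has {triangle, star, hexagon, diamond, cross} and table 6 has {square, hexagon, diamond}, leaving only circle.
Round 3, table 6: round 3 has {square, triangle, star, hexagon, diamond} and table 6 has {circle, square, hexagon, diamond}, leaving only cross.
Round 3, table 3: round 3 has {square, triangle, star, hexagon, diamond, cross} and table 3 has {star, hexagon, diamond}, leaving only circle.
Round 5 already has {square, triangle} and table 3 already has {circle, star, hexagon, diamond}, so round 5, table 3 must be cross.

cross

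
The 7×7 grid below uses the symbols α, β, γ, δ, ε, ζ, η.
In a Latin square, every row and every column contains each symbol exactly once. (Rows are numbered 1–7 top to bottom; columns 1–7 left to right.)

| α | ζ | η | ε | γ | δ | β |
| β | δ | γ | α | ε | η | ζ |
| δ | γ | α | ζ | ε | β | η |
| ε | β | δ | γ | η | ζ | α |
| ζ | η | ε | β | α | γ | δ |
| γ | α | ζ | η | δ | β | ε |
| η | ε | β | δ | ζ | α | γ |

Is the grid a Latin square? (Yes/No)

Every row is a permutation, but column 6 contains β twice (at rows 3 and 6).

No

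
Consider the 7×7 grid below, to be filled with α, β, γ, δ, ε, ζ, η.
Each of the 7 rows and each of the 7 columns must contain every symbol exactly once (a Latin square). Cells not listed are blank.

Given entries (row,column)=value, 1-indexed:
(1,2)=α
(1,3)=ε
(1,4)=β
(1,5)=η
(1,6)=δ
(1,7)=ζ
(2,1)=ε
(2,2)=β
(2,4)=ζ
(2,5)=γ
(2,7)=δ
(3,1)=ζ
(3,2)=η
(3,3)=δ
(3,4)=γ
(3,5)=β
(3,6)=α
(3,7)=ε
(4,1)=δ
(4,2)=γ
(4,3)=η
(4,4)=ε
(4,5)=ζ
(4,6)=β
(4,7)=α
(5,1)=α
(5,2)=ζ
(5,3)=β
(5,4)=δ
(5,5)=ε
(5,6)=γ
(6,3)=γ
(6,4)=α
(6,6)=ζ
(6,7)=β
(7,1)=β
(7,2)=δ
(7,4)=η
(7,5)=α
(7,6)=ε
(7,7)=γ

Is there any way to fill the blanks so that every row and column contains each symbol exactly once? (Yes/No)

Yes

No row or column among the givens repeats a symbol, and propagating forced cells runs into no contradiction.
One valid completion exists (for instance, γ α ε β η δ ζ / ε β α ζ γ η δ / ζ η δ γ β α ε / δ γ η ε ζ β α / α ζ β δ ε γ η / η ε γ α δ ζ β / β δ ζ η α ε γ).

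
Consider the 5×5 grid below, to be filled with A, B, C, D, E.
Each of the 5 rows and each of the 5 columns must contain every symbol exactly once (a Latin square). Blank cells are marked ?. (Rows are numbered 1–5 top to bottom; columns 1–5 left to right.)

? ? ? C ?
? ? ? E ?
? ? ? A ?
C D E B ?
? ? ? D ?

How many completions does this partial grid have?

56

Row 1, column 1: eliminating its row and column leaves {A, B, D, E}.
Row 1, column 2: eliminating its row and column leaves {A, B, E}.
Row 1, column 3: eliminating its row and column leaves {A, B, D}.
Row 1, column 5: eliminating its row and column leaves {A, B, D, E}.
Row 2, column 1: eliminating its row and column leaves {A, B, D}.
Row 2, column 2: eliminating its row and column leaves {A, B, C}.
Row 2, column 3: eliminating its row and column leaves {A, B, C, D}.
Row 2, column 5: eliminating its row and column leaves {A, B, C, D}.
Row 3, column 1: eliminating its row and column leaves {B, D, E}.
Row 3, column 2: eliminating its row and column leaves {B, C, E}.
Row 3, column 3: eliminating its row and column leaves {B, C, D}.
Row 3, column 5: eliminating its row and column leaves {B, C, D, E}.
Row 4, column 5: eliminating its row and column leaves {A}.
Row 5, column 1: eliminating its row and column leaves {A, B, E}.
Row 5, column 2: eliminating its row and column leaves {A, B, C, E}.
Row 5, column 3: eliminating its row and column leaves {A, B, C}.
Row 5, column 5: eliminating its row and column leaves {A, B, C, E}.
Enumerating the assignments across these blanks that avoid any row or column repeat gives 56 completions.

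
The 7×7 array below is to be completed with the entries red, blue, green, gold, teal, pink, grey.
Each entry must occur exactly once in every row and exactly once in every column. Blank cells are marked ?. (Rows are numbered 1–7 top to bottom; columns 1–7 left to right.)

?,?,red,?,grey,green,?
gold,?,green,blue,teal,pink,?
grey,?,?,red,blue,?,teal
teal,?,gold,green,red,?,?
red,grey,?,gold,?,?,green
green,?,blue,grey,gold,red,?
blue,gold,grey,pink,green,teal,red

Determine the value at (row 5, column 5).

pink

Row 5 already has {red, green, gold, grey} and column 5 already has {red, blue, green, gold, teal, grey}, so row 5, column 5 must be pink.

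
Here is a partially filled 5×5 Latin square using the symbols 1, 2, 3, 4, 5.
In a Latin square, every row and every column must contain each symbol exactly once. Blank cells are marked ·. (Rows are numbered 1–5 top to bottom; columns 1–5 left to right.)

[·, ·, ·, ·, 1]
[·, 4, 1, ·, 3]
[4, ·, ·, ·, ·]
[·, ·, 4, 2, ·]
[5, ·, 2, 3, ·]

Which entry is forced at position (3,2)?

5

Row 2, column 1: row 2 has {1, 3, 4} and column 1 has {4, 5}, leaving only 2.
Row 1, column 1: row 1 has {1} and column 1 has {2, 4, 5}, leaving only 3.
Row 1, column 3: row 1 has {1, 3} and column 3 has {1, 2, 4}, leaving only 5.
Row 1, column 2: row 1 has {1, 3, 5} and column 2 has {4}, leaving only 2.
Row 1, column 4: row 1 has {1, 2, 3, 5} and column 4 has {2, 3}, leaving only 4.
Row 2, column 4: row 2 has {1, 2, 3, 4} and column 4 has {2, 3, 4}, leaving only 5.
Row 3, column 3: row 3 has {4} and column 3 has {1, 2, 4, 5}, leaving only 3.
Row 3, column 4: row 3 has {3, 4} and column 4 has {2, 3, 4, 5}, leaving only 1.
Row 3 already has {1, 3, 4} and column 2 already has {2, 4}, so row 3, column 2 must be 5.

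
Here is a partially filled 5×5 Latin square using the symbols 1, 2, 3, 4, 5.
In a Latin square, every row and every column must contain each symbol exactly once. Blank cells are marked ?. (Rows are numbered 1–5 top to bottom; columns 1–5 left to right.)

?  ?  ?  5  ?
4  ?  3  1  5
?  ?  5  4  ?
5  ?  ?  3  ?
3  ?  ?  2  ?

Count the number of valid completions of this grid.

Row 1, column 1: eliminating its row and column leaves {1, 2}.
Row 1, column 2: eliminating its row and column leaves {1, 2, 3, 4}.
Row 1, column 3: eliminating its row and column leaves {1, 2, 4}.
Row 1, column 5: eliminating its row and column leaves {1, 2, 3, 4}.
Row 2, column 2: eliminating its row and column leaves {2}.
Row 3, column 1: eliminating its row and column leaves {1, 2}.
Row 3, column 2: eliminating its row and column leaves {1, 2, 3}.
Row 3, column 5: eliminating its row and column leaves {1, 2, 3}.
Row 4, column 2: eliminating its row and column leaves {1, 2, 4}.
Row 4, column 3: eliminating its row and column leaves {1, 2, 4}.
Row 4, column 5: eliminating its row and column leaves {1, 2, 4}.
Row 5, column 2: eliminating its row and column leaves {1, 4, 5}.
Row 5, column 3: eliminating its row and column leaves {1, 4}.
Row 5, column 5: eliminating its row and column leaves {1, 4}.
Enumerating the assignments across these blanks that avoid any row or column repeat gives 5 completions.

5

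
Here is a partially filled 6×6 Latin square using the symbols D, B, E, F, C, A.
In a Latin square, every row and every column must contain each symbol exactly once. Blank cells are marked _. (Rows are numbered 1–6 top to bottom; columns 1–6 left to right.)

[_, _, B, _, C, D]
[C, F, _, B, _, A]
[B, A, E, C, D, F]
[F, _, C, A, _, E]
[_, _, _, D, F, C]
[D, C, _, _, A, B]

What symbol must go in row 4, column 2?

D

Row 1, column 2: row 1 has {D, B, C} and column 2 has {F, C, A}, leaving only E.
Row 1, column 1: row 1 has {D, B, E, C} and column 1 has {D, B, F, C}, leaving only A.
Row 1, column 4: row 1 has {D, B, E, C, A} and column 4 has {D, B, C, A}, leaving only F.
Row 2, column 3: row 2 has {B, F, C, A} and column 3 has {B, E, C}, leaving only D.
Row 2, column 5: row 2 has {D, B, F, C, A} and column 5 has {D, F, C, A}, leaving only E.
Row 4, column 5: row 4 has {E, F, C, A} and column 5 has {D, E, F, C, A}, leaving only B.
Row 4 already has {B, E, F, C, A} and column 2 already has {E, F, C, A}, so row 4, column 2 must be D.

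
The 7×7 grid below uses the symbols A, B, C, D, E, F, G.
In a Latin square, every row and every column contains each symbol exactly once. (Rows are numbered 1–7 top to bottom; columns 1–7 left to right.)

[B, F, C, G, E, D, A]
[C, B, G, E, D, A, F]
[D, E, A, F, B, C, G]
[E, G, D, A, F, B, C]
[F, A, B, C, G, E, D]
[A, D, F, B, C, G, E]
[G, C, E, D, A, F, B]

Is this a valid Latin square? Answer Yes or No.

Each row is a permutation of the 7 symbols, and so is each column.

Yes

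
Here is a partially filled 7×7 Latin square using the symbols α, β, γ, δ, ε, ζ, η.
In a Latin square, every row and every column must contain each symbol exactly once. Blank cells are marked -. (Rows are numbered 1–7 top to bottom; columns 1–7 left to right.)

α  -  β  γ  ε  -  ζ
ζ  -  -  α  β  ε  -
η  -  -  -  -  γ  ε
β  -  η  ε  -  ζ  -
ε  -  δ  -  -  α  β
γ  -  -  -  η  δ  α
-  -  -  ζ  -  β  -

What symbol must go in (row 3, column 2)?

Row 1, column 6: row 1 has {α, β, γ, ε, ζ} and column 6 has {α, β, γ, δ, ε, ζ}, leaving only η.
Row 1, column 2: row 1 has {α, β, γ, ε, ζ, η} and column 2 has {}, leaving only δ.
Row 2, column 3: row 2 has {α, β, ε, ζ} and column 3 has {β, δ, η}, leaving only γ.
Row 2, column 2: row 2 has {α, β, γ, ε, ζ} and column 2 has {δ}, leaving only η.
Row 2, column 7: row 2 has {α, β, γ, ε, ζ, η} and column 7 has {α, β, ε, ζ}, leaving only δ.
Row 4, column 7: row 4 has {β, ε, ζ, η} and column 7 has {α, β, δ, ε, ζ}, leaving only γ.
Row 4, column 2: row 4 has {β, γ, ε, ζ, η} and column 2 has {δ, η}, leaving only α.
Row 4, column 5: row 4 has {α, β, γ, ε, ζ, η} and column 5 has {β, ε, η}, leaving only δ.
Row 5, column 4: row 5 has {α, β, δ, ε} and column 4 has {α, γ, ε, ζ}, leaving only η.
Row 6, column 4: row 6 has {α, γ, δ, η} and column 4 has {α, γ, ε, ζ, η}, leaving only β.
Row 3, column 4: row 3 has {γ, ε, η} and column 4 has {α, β, γ, ε, ζ, η}, leaving only δ.
Row 7, column 1: row 7 has {β, ζ} and column 1 has {α, β, γ, ε, ζ, η}, leaving only δ.
Row 7, column 7: row 7 has {β, δ, ζ} and column 7 has {α, β, γ, δ, ε, ζ}, leaving only η.
Row 3, column 2 is narrowed to {β, ζ}.
If it were ζ, then row 3, column 5 would be left with no valid symbol.
So row 3, column 2 must be β.

β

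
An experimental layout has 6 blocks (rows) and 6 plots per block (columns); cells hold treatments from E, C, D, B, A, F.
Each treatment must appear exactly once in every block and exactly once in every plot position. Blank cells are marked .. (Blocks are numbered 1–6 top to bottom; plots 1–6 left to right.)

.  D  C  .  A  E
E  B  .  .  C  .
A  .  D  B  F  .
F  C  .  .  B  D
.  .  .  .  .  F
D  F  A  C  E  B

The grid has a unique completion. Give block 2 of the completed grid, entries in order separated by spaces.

E B F D C A

Block 2, plot 3: block 2 has {E, C, B} and plot 3 has {C, D, A}, leaving only F.
Block 2, plot 6: block 2 has {E, C, B, F} and plot 6 has {E, D, B, F}, leaving only A.
Block 2, plot 4: block 2 has {E, C, B, A, F} and plot 4 has {C, B}, leaving only D.
So block 2 reads: E B F D C A.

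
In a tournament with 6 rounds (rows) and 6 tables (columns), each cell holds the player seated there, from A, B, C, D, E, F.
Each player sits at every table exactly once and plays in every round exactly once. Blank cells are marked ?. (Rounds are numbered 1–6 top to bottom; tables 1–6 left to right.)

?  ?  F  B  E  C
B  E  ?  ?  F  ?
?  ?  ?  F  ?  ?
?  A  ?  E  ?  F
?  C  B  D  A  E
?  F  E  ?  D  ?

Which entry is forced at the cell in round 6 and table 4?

Round 1, table 2: round 1 has {B, C, E, F} and table 2 has {A, C, E, F}, leaving only D.
Round 1, table 1: round 1 has {B, C, D, E, F} and table 1 has {B}, leaving only A.
Round 3, table 2: round 3 has {F} and table 2 has {A, C, D, E, F}, leaving only B.
Round 3, table 5: round 3 has {B, F} and table 5 has {A, D, E, F}, leaving only C.
Round 4, table 5: round 4 has {A, E, F} and table 5 has {A, C, D, E, F}, leaving only B.
Round 5, table 1: round 5 has {A, B, C, D, E} and table 1 has {A, B}, leaving only F.
Round 6, table 1: round 6 has {D, E, F} and table 1 has {A, B, F}, leaving only C.
Round 6 already has {C, D, E, F} and table 4 already has {B, D, E, F}, so round 6, table 4 must be A.

A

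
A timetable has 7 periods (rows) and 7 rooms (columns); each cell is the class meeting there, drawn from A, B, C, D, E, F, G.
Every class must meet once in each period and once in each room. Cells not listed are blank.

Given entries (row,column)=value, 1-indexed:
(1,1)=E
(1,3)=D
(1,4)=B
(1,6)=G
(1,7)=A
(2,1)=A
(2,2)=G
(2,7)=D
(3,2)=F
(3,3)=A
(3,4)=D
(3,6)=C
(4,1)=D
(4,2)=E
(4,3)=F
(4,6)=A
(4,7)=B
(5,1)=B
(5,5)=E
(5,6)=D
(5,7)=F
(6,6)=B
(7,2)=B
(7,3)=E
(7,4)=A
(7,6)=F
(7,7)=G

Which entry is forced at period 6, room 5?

A

Period 1, room 2: period 1 has {A, B, D, E, G} and room 2 has {B, E, F, G}, leaving only C.
Period 1, room 5: period 1 has {A, B, C, D, E, G} and room 5 has {E}, leaving only F.
Period 2, room 6: period 2 has {A, D, G} and room 6 has {A, B, C, D, F, G}, leaving only E.
Period 3, room 1: period 3 has {A, C, D, F} and room 1 has {A, B, D, E}, leaving only G.
Period 3, room 5: period 3 has {A, C, D, F, G} and room 5 has {E, F}, leaving only B.
Period 2, room 5: period 2 has {A, D, E, G} and room 5 has {B, E, F}, leaving only C.
Period 2, room 3: period 2 has {A, C, D, E, G} and room 3 has {A, D, E, F}, leaving only B.
Period 2, room 4: period 2 has {A, B, C, D, E, G} and room 4 has {A, B, D}, leaving only F.
Period 3, room 7: period 3 has {A, B, C, D, F, G} and room 7 has {A, B, D, F, G}, leaving only E.
Period 4, room 5: period 4 has {A, B, D, E, F} and room 5 has {B, C, E, F}, leaving only G.
Period 4, room 4: period 4 has {A, B, D, E, F, G} and room 4 has {A, B, D, F}, leaving only C.
Period 5, room 2: period 5 has {B, D, E, F} and room 2 has {B, C, E, F, G}, leaving only A.
Period 5, room 4: period 5 has {A, B, D, E, F} and room 4 has {A, B, C, D, F}, leaving only G.
Period 5, room 3: period 5 has {A, B, D, E, F, G} and room 3 has {A, B, D, E, F}, leaving only C.
Period 6, room 2: period 6 has {B} and room 2 has {A, B, C, E, F, G}, leaving only D.
Period 6 already has {B, D} and room 5 already has {B, C, E, F, G}, so period 6, room 5 must be A.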